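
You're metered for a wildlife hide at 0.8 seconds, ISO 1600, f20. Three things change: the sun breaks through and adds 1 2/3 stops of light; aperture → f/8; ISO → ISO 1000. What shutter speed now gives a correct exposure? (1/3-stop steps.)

Scene light: 1 2/3 stops brighter.
Aperture: f/20 → f/18 → f/16 → f/14 → f/13 → f/11 → f/10 → f/9 → f/8 — 2 2/3 stops wider (brighter).
ISO: 1600 → 1250 → 1000 — 2/3 stop lower (darker).
Net so far: 3 2/3 stops brighter. Shutter speed: 0.8 → 0.6 → 0.5 → 0.4 → 0.3 → 1/4 → 1/5 → 1/6 → 1/8 → 1/10 → 1/13 → 1/15.

1/15s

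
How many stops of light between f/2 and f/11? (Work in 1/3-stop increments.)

f/2 → f/2.2 → f/2.5 → f/2.8 → f/3.2 → f/3.5 → f/4 → f/4.5 → f/5 → f/5.6 → f/6.3 → f/7.1 → f/8 → f/9 → f/10 → f/11 — count the steps: 15 third-stops = 5 stops.

5 stops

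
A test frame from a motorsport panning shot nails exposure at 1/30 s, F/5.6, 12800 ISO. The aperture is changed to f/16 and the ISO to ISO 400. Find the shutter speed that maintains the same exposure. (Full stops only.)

Aperture: f/5.6 → f/8 → f/11 → f/16 — 3 stops stopped down (darker).
ISO: 12800 → 6400 → 3200 → 1600 → 800 → 400 — 5 stops dropped (darker).
Net change so far: 8 stops darker. Offset with the shutter speed: 1/30 → 1/15 → 1/8 → 1/4 → 1/2 → 1 → 2 → 4 → 8.

8 s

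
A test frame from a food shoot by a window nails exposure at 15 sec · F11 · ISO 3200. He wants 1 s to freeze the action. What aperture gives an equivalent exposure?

f/2.8

Shutter speed: 15 → 8 → 4 → 2 → 1 — 4 stops faster (darker).
Need 4 stops brighter from the aperture: f/11 → f/8 → f/5.6 → f/4 → f/2.8.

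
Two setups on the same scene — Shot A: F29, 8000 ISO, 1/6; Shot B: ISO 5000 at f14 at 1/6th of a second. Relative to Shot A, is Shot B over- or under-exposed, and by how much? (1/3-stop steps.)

1 1/3 stops brighter

Aperture: f/29 → f/25 → f/22 → f/20 → f/18 → f/16 → f/14 — 2 stops wider (brighter).
Shutter speed: unchanged.
ISO: 8000 → 6400 → 5000 — 2/3 stop lower (darker).
Net: +2 −2/3 = +1 1/3 stops.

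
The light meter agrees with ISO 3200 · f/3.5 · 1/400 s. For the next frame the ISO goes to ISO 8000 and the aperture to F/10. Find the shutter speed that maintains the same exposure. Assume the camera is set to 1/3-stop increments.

ISO: 3200 → 4000 → 5000 → 6400 → 8000 — 1 1/3 stops raised (brighter).
Aperture: f/3.5 → f/4 → f/4.5 → f/5 → f/5.6 → f/6.3 → f/7.1 → f/8 → f/9 → f/10 — 3 stops smaller aperture (darker).
Net change so far: 1 2/3 stops darker. Offset with the shutter speed: 1/400 → 1/320 → 1/250 → 1/200 → 1/160 → 1/125.

1/125s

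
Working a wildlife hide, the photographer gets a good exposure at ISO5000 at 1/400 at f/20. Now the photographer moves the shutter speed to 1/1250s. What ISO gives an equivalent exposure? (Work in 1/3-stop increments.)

Shutter speed: 1/400 → 1/500 → 1/640 → 1/800 → 1/1000 → 1/1250 — 1 2/3 stops shorter (darker).
Need 1 2/3 stops brighter from the ISO: 5000 → 6400 → 8000 → 10000 → 12800 → 16000.

ISO 16000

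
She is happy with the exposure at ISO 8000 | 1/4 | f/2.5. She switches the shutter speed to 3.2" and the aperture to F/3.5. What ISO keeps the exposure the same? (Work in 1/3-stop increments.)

ISO 1250

Shutter speed: 1/4 → 0.3 → 0.4 → 0.5 → 0.6 → 0.8 → 1 → 1.3 → 1.6 → 2 → 2.5 → 3.2 — 3 2/3 stops longer (brighter).
Aperture: f/2.5 → f/2.8 → f/3.2 → f/3.5 — 1 stop smaller aperture (darker).
Net change so far: 2 2/3 stops brighter. Offset with the ISO: 8000 → 6400 → 5000 → 4000 → 3200 → 2500 → 2000 → 1600 → 1250.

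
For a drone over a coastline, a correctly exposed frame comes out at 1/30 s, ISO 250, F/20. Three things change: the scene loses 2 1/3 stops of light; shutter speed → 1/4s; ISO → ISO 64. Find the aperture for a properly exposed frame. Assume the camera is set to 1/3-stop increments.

f/13

Scene light: 2 1/3 stops darker.
Shutter speed: 1/30 → 1/25 → 1/20 → 1/15 → 1/13 → 1/10 → 1/8 → 1/6 → 1/5 → 1/4 — 3 stops slower (brighter).
ISO: 250 → 200 → 160 → 125 → 100 → 80 → 64 — 2 stops dropped (darker).
Net so far: 1 1/3 stops darker. Aperture: f/20 → f/18 → f/16 → f/14 → f/13.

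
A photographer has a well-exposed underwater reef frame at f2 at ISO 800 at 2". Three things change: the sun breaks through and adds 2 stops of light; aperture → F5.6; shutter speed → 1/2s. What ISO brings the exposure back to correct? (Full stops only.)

Scene light: 2 stops brighter.
Aperture: f/2 → f/2.8 → f/4 → f/5.6 — 3 stops stopped down (darker).
Shutter speed: 2 → 1 → 1/2 — 2 stops shorter (darker).
Net so far: 3 stops darker. ISO: 800 → 1600 → 3200 → 6400.

ISO 6400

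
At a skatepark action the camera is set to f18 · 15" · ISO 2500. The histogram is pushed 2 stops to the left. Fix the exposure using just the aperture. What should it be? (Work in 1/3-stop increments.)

f/9

Underexposed by 2 stops → need 2 stops brighter.
Aperture: f/18 → f/16 → f/14 → f/13 → f/11 → f/10 → f/9.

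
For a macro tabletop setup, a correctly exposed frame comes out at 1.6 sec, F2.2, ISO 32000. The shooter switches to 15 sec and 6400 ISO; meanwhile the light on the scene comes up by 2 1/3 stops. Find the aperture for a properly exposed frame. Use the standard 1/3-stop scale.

Scene light: 2 1/3 stops brighter.
Shutter speed: 1.6 → 2 → 2.5 → 3.2 → 4 → 5 → 6 → 8 → 10 → 13 → 15 — 3 1/3 stops slower (brighter).
ISO: 32000 → 25600 → 20000 → 16000 → 12800 → 10000 → 8000 → 6400 — 2 1/3 stops lower (darker).
Net so far: 3 1/3 stops brighter. Aperture: f/2.2 → f/2.5 → f/2.8 → f/3.2 → f/3.5 → f/4 → f/4.5 → f/5 → f/5.6 → f/6.3 → f/7.1.

f/7.1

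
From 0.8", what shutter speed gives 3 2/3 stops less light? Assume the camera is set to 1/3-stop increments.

1/15s

Shutter speed: 0.8 → 0.6 → 0.5 → 0.4 → 0.3 → 1/4 → 1/5 → 1/6 → 1/8 → 1/10 → 1/13 → 1/15 — 3 2/3 stops shorter (darker).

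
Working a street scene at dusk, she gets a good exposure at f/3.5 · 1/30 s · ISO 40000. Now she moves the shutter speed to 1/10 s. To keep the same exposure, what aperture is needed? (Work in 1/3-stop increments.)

f/6.3

Shutter speed: 1/30 → 1/25 → 1/20 → 1/15 → 1/13 → 1/10 — 1 2/3 stops longer (brighter).
Need 1 2/3 stops darker from the aperture: f/3.5 → f/4 → f/4.5 → f/5 → f/5.6 → f/6.3.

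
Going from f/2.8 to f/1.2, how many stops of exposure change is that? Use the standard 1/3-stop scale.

f/2.8 → f/2.5 → f/2.2 → f/2 → f/1.8 → f/1.6 → f/1.4 → f/1.2 — count the steps: 7 third-stops = 2 1/3 stops.

2 1/3 stops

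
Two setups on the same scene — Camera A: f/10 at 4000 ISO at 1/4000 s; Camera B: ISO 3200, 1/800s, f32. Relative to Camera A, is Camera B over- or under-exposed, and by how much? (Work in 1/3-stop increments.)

Aperture: f/10 → f/11 → f/13 → f/14 → f/16 → f/18 → f/20 → f/22 → f/25 → f/29 → f/32 — 3 1/3 stops narrower (darker).
Shutter speed: 1/4000 → 1/3200 → 1/2500 → 1/2000 → 1/1600 → 1/1250 → 1/1000 → 1/800 — 2 1/3 stops slower (brighter).
ISO: 4000 → 3200 — 1/3 stop lower (darker).
Net: −3 1/3 +2 1/3 −1/3 = −1 1/3 stops.

1 1/3 stops darker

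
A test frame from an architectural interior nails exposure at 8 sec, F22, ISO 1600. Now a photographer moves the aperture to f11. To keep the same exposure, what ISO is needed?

ISO 400

Aperture: f/22 → f/16 → f/11 — 2 stops larger aperture (brighter).
Need 2 stops darker from the ISO: 1600 → 800 → 400.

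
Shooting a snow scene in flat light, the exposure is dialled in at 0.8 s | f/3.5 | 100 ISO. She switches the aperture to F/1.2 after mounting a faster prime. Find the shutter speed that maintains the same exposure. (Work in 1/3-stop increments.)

Aperture: f/3.5 → f/3.2 → f/2.8 → f/2.5 → f/2.2 → f/2 → f/1.8 → f/1.6 → f/1.4 → f/1.2 — 3 stops wider (brighter).
Need 3 stops darker from the shutter speed: 0.8 → 0.6 → 0.5 → 0.4 → 0.3 → 1/4 → 1/5 → 1/6 → 1/8 → 1/10.

1/10s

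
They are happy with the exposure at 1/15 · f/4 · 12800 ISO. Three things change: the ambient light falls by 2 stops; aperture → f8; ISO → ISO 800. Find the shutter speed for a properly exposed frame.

Scene light: 2 stops darker.
Aperture: f/4 → f/5.6 → f/8 — 2 stops smaller aperture (darker).
ISO: 12800 → 6400 → 3200 → 1600 → 800 — 4 stops dropped (darker).
Net so far: 8 stops darker. Shutter speed: 1/15 → 1/8 → 1/4 → 1/2 → 1 → 2 → 4 → 8 → 15.

15 s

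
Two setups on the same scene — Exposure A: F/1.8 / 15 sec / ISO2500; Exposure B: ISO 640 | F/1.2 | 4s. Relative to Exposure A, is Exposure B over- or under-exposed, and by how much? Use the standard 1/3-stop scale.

3 stops darker

Aperture: f/1.8 → f/1.6 → f/1.4 → f/1.2 — 1 stop wider (brighter).
Shutter speed: 15 → 13 → 10 → 8 → 6 → 5 → 4 — 2 stops faster (darker).
ISO: 2500 → 2000 → 1600 → 1250 → 1000 → 800 → 640 — 2 stops dropped (darker).
Net: +1 −2 −2 = −3 stops.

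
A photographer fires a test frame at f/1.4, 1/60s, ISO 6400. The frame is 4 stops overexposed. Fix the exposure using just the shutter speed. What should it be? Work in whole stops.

Overexposed by 4 stops → need 4 stops darker.
Shutter speed: 1/60 → 1/125 → 1/250 → 1/500 → 1/1000.

1/1000s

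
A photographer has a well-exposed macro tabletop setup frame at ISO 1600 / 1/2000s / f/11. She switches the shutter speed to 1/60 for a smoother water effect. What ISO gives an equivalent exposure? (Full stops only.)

ISO 50

Shutter speed: 1/2000 → 1/1000 → 1/500 → 1/250 → 1/125 → 1/60 — 5 stops longer (brighter).
Need 5 stops darker from the ISO: 1600 → 800 → 400 → 200 → 100 → 50.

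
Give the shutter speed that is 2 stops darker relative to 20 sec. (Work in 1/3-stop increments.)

Shutter speed: 20 → 15 → 13 → 10 → 8 → 6 → 5 — 2 stops shorter (darker).

5 s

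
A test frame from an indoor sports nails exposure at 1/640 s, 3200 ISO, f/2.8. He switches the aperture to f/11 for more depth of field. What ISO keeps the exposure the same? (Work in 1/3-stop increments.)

Aperture: f/2.8 → f/3.2 → f/3.5 → f/4 → f/4.5 → f/5 → f/5.6 → f/6.3 → f/7.1 → f/8 → f/9 → f/10 → f/11 — 4 stops narrower (darker).
Need 4 stops brighter from the ISO: 3200 → 4000 → 5000 → 6400 → 8000 → 10000 → 12800 → 16000 → 20000 → 25600 → 32000 → 40000 → 51200.

ISO 51200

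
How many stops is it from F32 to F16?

f/32 → f/22 → f/16 — count the steps: 2 stops.

2 stops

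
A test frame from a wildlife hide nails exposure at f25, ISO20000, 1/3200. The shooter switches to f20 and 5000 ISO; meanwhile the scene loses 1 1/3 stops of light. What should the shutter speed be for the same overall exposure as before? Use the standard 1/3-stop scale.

1/500s

Scene light: 1 1/3 stops darker.
Aperture: f/25 → f/22 → f/20 — 2/3 stop larger aperture (brighter).
ISO: 20000 → 16000 → 12800 → 10000 → 8000 → 6400 → 5000 — 2 stops lower (darker).
Net so far: 2 2/3 stops darker. Shutter speed: 1/3200 → 1/2500 → 1/2000 → 1/1600 → 1/1250 → 1/1000 → 1/800 → 1/640 → 1/500.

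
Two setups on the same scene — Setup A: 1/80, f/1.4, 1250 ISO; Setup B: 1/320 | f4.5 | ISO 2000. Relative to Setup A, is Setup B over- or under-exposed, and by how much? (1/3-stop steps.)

4 2/3 stops darker

Aperture: f/1.4 → f/1.6 → f/1.8 → f/2 → f/2.2 → f/2.5 → f/2.8 → f/3.2 → f/3.5 → f/4 → f/4.5 — 3 1/3 stops smaller aperture (darker).
Shutter speed: 1/80 → 1/100 → 1/125 → 1/160 → 1/200 → 1/250 → 1/320 — 2 stops faster (darker).
ISO: 1250 → 1600 → 2000 — 2/3 stop higher (brighter).
Net: −3 1/3 −2 +2/3 = −4 2/3 stops.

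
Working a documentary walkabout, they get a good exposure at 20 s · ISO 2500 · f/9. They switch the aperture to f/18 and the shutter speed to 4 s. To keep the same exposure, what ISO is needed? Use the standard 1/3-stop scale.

ISO 51200

Aperture: f/9 → f/10 → f/11 → f/13 → f/14 → f/16 → f/18 — 2 stops smaller aperture (darker).
Shutter speed: 20 → 15 → 13 → 10 → 8 → 6 → 5 → 4 — 2 1/3 stops faster (darker).
Net change so far: 4 1/3 stops darker. Offset with the ISO: 2500 → 3200 → 4000 → 5000 → 6400 → 8000 → 10000 → 12800 → 16000 → 20000 → 25600 → 32000 → 40000 → 51200.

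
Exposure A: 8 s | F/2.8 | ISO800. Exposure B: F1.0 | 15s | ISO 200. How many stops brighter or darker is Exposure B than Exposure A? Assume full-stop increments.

Aperture: f/2.8 → f/2 → f/1.4 → f/1.0 — 3 stops larger aperture (brighter).
Shutter speed: 8 → 15 — 1 stop slower (brighter).
ISO: 800 → 400 → 200 — 2 stops dropped (darker).
Net: +3 +1 −2 = +2 stops.

2 stops brighter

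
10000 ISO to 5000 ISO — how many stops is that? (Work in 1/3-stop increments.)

10000 → 8000 → 6400 → 5000 — count the steps: 3 third-stops = 1 stop.

1 stop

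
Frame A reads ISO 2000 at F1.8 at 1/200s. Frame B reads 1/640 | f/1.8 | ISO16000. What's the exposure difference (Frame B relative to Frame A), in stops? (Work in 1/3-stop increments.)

Aperture: unchanged.
Shutter speed: 1/200 → 1/250 → 1/320 → 1/400 → 1/500 → 1/640 — 1 2/3 stops faster (darker).
ISO: 2000 → 2500 → 3200 → 4000 → 5000 → 6400 → 8000 → 10000 → 12800 → 16000 — 3 stops raised (brighter).
Net: −1 2/3 +3 = +1 1/3 stops.

1 1/3 stops brighter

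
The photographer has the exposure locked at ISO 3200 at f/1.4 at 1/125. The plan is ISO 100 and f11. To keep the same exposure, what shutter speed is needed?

ISO: 3200 → 1600 → 800 → 400 → 200 → 100 — 5 stops lower (darker).
Aperture: f/1.4 → f/2 → f/2.8 → f/4 → f/5.6 → f/8 → f/11 — 6 stops narrower (darker).
Net change so far: 11 stops darker. Offset with the shutter speed: 1/125 → 1/60 → 1/30 → 1/15 → 1/8 → 1/4 → 1/2 → 1 → 2 → 4 → 8 → 15.

15 s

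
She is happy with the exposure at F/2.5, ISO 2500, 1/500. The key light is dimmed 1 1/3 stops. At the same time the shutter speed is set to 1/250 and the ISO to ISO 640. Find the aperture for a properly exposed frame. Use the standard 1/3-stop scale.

Scene light: 1 1/3 stops darker.
Shutter speed: 1/500 → 1/400 → 1/320 → 1/250 — 1 stop longer (brighter).
ISO: 2500 → 2000 → 1600 → 1250 → 1000 → 800 → 640 — 2 stops dropped (darker).
Net so far: 2 1/3 stops darker. Aperture: f/2.5 → f/2.2 → f/2 → f/1.8 → f/1.6 → f/1.4 → f/1.2 → f/1.1.

f/1.1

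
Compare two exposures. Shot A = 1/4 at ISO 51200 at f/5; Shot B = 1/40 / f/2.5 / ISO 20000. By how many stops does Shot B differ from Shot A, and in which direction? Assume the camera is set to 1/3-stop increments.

2 2/3 stops darker

Aperture: f/5 → f/4.5 → f/4 → f/3.5 → f/3.2 → f/2.8 → f/2.5 — 2 stops wider (brighter).
Shutter speed: 1/4 → 1/5 → 1/6 → 1/8 → 1/10 → 1/13 → 1/15 → 1/20 → 1/25 → 1/30 → 1/40 — 3 1/3 stops shorter (darker).
ISO: 51200 → 40000 → 32000 → 25600 → 20000 — 1 1/3 stops dropped (darker).
Net: +2 −3 1/3 −1 1/3 = −2 2/3 stops.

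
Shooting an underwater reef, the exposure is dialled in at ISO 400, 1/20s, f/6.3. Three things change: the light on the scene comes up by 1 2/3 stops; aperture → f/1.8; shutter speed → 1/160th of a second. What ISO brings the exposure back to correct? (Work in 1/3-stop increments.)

ISO 80

Scene light: 1 2/3 stops brighter.
Aperture: f/6.3 → f/5.6 → f/5 → f/4.5 → f/4 → f/3.5 → f/3.2 → f/2.8 → f/2.5 → f/2.2 → f/2 → f/1.8 — 3 2/3 stops opened up (brighter).
Shutter speed: 1/20 → 1/25 → 1/30 → 1/40 → 1/50 → 1/60 → 1/80 → 1/100 → 1/125 → 1/160 — 3 stops shorter (darker).
Net so far: 2 1/3 stops brighter. ISO: 400 → 320 → 250 → 200 → 160 → 125 → 100 → 80.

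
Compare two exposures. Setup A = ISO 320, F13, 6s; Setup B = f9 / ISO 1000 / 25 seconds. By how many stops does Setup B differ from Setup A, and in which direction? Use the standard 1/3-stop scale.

4 2/3 stops brighter

Aperture: f/13 → f/11 → f/10 → f/9 — 1 stop wider (brighter).
Shutter speed: 6 → 8 → 10 → 13 → 15 → 20 → 25 — 2 stops slower (brighter).
ISO: 320 → 400 → 500 → 640 → 800 → 1000 — 1 2/3 stops raised (brighter).
Net: +1 +2 +1 2/3 = +4 2/3 stops.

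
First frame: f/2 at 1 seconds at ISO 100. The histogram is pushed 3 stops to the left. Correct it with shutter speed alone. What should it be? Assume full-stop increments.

8 s

Underexposed by 3 stops → need 3 stops brighter.
Shutter speed: 1 → 2 → 4 → 8.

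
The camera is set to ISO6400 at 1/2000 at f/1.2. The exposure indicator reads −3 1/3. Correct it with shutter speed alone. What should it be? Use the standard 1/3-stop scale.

1/200s

Underexposed by 3 1/3 stops → need 3 1/3 stops brighter.
Shutter speed: 1/2000 → 1/1600 → 1/1250 → 1/1000 → 1/800 → 1/640 → 1/500 → 1/400 → 1/320 → 1/250 → 1/200.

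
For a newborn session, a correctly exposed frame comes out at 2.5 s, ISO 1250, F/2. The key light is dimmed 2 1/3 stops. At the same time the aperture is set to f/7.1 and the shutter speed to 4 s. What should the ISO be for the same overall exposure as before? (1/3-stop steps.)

ISO 51200

Scene light: 2 1/3 stops darker.
Aperture: f/2 → f/2.2 → f/2.5 → f/2.8 → f/3.2 → f/3.5 → f/4 → f/4.5 → f/5 → f/5.6 → f/6.3 → f/7.1 — 3 2/3 stops narrower (darker).
Shutter speed: 2.5 → 3.2 → 4 — 2/3 stop longer (brighter).
Net so far: 5 1/3 stops darker. ISO: 1250 → 1600 → 2000 → 2500 → 3200 → 4000 → 5000 → 6400 → 8000 → 10000 → 12800 → 16000 → 20000 → 25600 → 32000 → 40000 → 51200.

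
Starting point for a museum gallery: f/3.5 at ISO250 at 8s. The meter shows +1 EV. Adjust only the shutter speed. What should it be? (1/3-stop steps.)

4 s

Overexposed by 1 stop → need 1 stop darker.
Shutter speed: 8 → 6 → 5 → 4.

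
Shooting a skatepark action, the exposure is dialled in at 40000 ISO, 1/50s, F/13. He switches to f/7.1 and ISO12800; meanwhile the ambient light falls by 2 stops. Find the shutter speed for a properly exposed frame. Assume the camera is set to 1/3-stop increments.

1/13s

Scene light: 2 stops darker.
Aperture: f/13 → f/11 → f/10 → f/9 → f/8 → f/7.1 — 1 2/3 stops opened up (brighter).
ISO: 40000 → 32000 → 25600 → 20000 → 16000 → 12800 — 1 2/3 stops lower (darker).
Net so far: 2 stops darker. Shutter speed: 1/50 → 1/40 → 1/30 → 1/25 → 1/20 → 1/15 → 1/13.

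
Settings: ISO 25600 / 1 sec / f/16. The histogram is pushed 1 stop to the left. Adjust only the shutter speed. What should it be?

2 s

Underexposed by 1 stop → need 1 stop brighter.
Shutter speed: 1 → 2.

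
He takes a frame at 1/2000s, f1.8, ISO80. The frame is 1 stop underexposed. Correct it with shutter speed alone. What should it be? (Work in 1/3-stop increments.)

Underexposed by 1 stop → need 1 stop brighter.
Shutter speed: 1/2000 → 1/1600 → 1/1250 → 1/1000.

1/1000s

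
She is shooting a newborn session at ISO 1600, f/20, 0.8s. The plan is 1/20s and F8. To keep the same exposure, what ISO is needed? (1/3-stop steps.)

Shutter speed: 0.8 → 0.6 → 0.5 → 0.4 → 0.3 → 1/4 → 1/5 → 1/6 → 1/8 → 1/10 → 1/13 → 1/15 → 1/20 — 4 stops shorter (darker).
Aperture: f/20 → f/18 → f/16 → f/14 → f/13 → f/11 → f/10 → f/9 → f/8 — 2 2/3 stops wider (brighter).
Net change so far: 1 1/3 stops darker. Offset with the ISO: 1600 → 2000 → 2500 → 3200 → 4000.

ISO 4000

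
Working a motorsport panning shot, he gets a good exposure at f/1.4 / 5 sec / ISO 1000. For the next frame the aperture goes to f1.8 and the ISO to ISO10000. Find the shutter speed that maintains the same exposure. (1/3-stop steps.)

0.8 s

Aperture: f/1.4 → f/1.6 → f/1.8 — 2/3 stop stopped down (darker).
ISO: 1000 → 1250 → 1600 → 2000 → 2500 → 3200 → 4000 → 5000 → 6400 → 8000 → 10000 — 3 1/3 stops raised (brighter).
Net change so far: 2 2/3 stops brighter. Offset with the shutter speed: 5 → 4 → 3.2 → 2.5 → 2 → 1.6 → 1.3 → 1 → 0.8.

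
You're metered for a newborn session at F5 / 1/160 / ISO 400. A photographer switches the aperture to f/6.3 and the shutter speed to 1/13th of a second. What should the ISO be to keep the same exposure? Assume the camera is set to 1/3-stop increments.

Aperture: f/5 → f/5.6 → f/6.3 — 2/3 stop smaller aperture (darker).
Shutter speed: 1/160 → 1/125 → 1/100 → 1/80 → 1/60 → 1/50 → 1/40 → 1/30 → 1/25 → 1/20 → 1/15 → 1/13 — 3 2/3 stops longer (brighter).
Net change so far: 3 stops brighter. Offset with the ISO: 400 → 320 → 250 → 200 → 160 → 125 → 100 → 80 → 64 → 50.

ISO 50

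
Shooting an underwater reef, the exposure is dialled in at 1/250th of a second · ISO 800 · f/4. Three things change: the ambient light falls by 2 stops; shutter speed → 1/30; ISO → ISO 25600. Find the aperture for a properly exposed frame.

Scene light: 2 stops darker.
Shutter speed: 1/250 → 1/125 → 1/60 → 1/30 — 3 stops longer (brighter).
ISO: 800 → 1600 → 3200 → 6400 → 12800 → 25600 — 5 stops raised (brighter).
Net so far: 6 stops brighter. Aperture: f/4 → f/5.6 → f/8 → f/11 → f/16 → f/22 → f/32.

f/32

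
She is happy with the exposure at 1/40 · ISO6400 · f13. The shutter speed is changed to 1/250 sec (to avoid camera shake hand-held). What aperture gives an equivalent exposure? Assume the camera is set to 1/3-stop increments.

f/5

Shutter speed: 1/40 → 1/50 → 1/60 → 1/80 → 1/100 → 1/125 → 1/160 → 1/200 → 1/250 — 2 2/3 stops shorter (darker).
Need 2 2/3 stops brighter from the aperture: f/13 → f/11 → f/10 → f/9 → f/8 → f/7.1 → f/6.3 → f/5.6 → f/5.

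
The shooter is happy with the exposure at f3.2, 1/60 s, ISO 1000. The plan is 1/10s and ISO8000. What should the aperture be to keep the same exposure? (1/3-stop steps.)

Shutter speed: 1/60 → 1/50 → 1/40 → 1/30 → 1/25 → 1/20 → 1/15 → 1/13 → 1/10 — 2 2/3 stops longer (brighter).
ISO: 1000 → 1250 → 1600 → 2000 → 2500 → 3200 → 4000 → 5000 → 6400 → 8000 — 3 stops raised (brighter).
Net change so far: 5 2/3 stops brighter. Offset with the aperture: f/3.2 → f/3.5 → f/4 → f/4.5 → f/5 → f/5.6 → f/6.3 → f/7.1 → f/8 → f/9 → f/10 → f/11 → f/13 → f/14 → f/16 → f/18 → f/20 → f/22.

f/22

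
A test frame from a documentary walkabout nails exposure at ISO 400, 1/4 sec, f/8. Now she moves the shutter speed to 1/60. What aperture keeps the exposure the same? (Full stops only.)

Shutter speed: 1/4 → 1/8 → 1/15 → 1/30 → 1/60 — 4 stops shorter (darker).
Need 4 stops brighter from the aperture: f/8 → f/5.6 → f/4 → f/2.8 → f/2.

f/2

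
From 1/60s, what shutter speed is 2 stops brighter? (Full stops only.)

Shutter speed: 1/60 → 1/30 → 1/15 — 2 stops slower (brighter).

1/15s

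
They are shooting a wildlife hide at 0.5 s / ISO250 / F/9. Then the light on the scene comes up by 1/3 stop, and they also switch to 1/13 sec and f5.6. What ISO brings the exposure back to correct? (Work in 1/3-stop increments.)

ISO 500

Scene light: 1/3 stop brighter.
Shutter speed: 0.5 → 0.4 → 0.3 → 1/4 → 1/5 → 1/6 → 1/8 → 1/10 → 1/13 — 2 2/3 stops shorter (darker).
Aperture: f/9 → f/8 → f/7.1 → f/6.3 → f/5.6 — 1 1/3 stops opened up (brighter).
Net so far: 1 stop darker. ISO: 250 → 320 → 400 → 500.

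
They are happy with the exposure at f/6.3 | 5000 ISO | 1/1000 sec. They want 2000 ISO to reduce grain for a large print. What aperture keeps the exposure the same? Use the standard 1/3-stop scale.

ISO: 5000 → 4000 → 3200 → 2500 → 2000 — 1 1/3 stops dropped (darker).
Need 1 1/3 stops brighter from the aperture: f/6.3 → f/5.6 → f/5 → f/4.5 → f/4.

f/4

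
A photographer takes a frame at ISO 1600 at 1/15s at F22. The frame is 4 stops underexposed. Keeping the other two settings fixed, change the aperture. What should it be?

Underexposed by 4 stops → need 4 stops brighter.
Aperture: f/22 → f/16 → f/11 → f/8 → f/5.6.

f/5.6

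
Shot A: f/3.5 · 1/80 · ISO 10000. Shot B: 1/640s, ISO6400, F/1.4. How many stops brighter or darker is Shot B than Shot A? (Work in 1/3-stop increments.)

Aperture: f/3.5 → f/3.2 → f/2.8 → f/2.5 → f/2.2 → f/2 → f/1.8 → f/1.6 → f/1.4 — 2 2/3 stops wider (brighter).
Shutter speed: 1/80 → 1/100 → 1/125 → 1/160 → 1/200 → 1/250 → 1/320 → 1/400 → 1/500 → 1/640 — 3 stops shorter (darker).
ISO: 10000 → 8000 → 6400 — 2/3 stop dropped (darker).
Net: +2 2/3 −3 −2/3 = −1 stop.

1 stop darker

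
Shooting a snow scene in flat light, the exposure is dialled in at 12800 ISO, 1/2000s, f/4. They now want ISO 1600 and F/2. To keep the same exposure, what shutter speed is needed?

1/1000s

ISO: 12800 → 6400 → 3200 → 1600 — 3 stops dropped (darker).
Aperture: f/4 → f/2.8 → f/2 — 2 stops wider (brighter).
Net change so far: 1 stop darker. Offset with the shutter speed: 1/2000 → 1/1000.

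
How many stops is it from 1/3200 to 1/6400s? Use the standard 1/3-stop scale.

1/3200 → 1/4000 → 1/5000 → 1/6400 — count the steps: 3 third-stops = 1 stop.

1 stop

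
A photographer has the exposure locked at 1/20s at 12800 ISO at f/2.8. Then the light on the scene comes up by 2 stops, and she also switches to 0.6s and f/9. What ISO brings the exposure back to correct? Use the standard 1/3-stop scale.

Scene light: 2 stops brighter.
Shutter speed: 1/20 → 1/15 → 1/13 → 1/10 → 1/8 → 1/6 → 1/5 → 1/4 → 0.3 → 0.4 → 0.5 → 0.6 — 3 2/3 stops slower (brighter).
Aperture: f/2.8 → f/3.2 → f/3.5 → f/4 → f/4.5 → f/5 → f/5.6 → f/6.3 → f/7.1 → f/8 → f/9 — 3 1/3 stops narrower (darker).
Net so far: 2 1/3 stops brighter. ISO: 12800 → 10000 → 8000 → 6400 → 5000 → 4000 → 3200 → 2500.

ISO 2500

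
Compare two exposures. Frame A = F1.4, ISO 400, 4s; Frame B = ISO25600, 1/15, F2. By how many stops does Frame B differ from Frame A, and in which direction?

Aperture: f/1.4 → f/2 — 1 stop narrower (darker).
Shutter speed: 4 → 2 → 1 → 1/2 → 1/4 → 1/8 → 1/15 — 6 stops shorter (darker).
ISO: 400 → 800 → 1600 → 3200 → 6400 → 12800 → 25600 — 6 stops higher (brighter).
Net: −1 −6 +6 = −1 stop.

1 stop darker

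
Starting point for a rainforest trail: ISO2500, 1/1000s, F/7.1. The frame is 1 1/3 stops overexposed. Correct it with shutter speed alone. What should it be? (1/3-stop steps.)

1/2500s

Overexposed by 1 1/3 stops → need 1 1/3 stops darker.
Shutter speed: 1/1000 → 1/1250 → 1/1600 → 1/2000 → 1/2500.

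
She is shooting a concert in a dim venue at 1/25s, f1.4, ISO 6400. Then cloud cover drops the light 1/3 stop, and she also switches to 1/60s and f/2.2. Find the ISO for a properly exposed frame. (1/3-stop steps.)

Scene light: 1/3 stop darker.
Shutter speed: 1/25 → 1/30 → 1/40 → 1/50 → 1/60 — 1 1/3 stops shorter (darker).
Aperture: f/1.4 → f/1.6 → f/1.8 → f/2 → f/2.2 — 1 1/3 stops narrower (darker).
Net so far: 3 stops darker. ISO: 6400 → 8000 → 10000 → 12800 → 16000 → 20000 → 25600 → 32000 → 40000 → 51200.

ISO 51200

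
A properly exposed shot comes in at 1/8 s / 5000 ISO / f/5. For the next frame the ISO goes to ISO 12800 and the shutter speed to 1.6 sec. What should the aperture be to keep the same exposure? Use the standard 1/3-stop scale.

f/29

ISO: 5000 → 6400 → 8000 → 10000 → 12800 — 1 1/3 stops higher (brighter).
Shutter speed: 1/8 → 1/6 → 1/5 → 1/4 → 0.3 → 0.4 → 0.5 → 0.6 → 0.8 → 1 → 1.3 → 1.6 — 3 2/3 stops slower (brighter).
Net change so far: 5 stops brighter. Offset with the aperture: f/5 → f/5.6 → f/6.3 → f/7.1 → f/8 → f/9 → f/10 → f/11 → f/13 → f/14 → f/16 → f/18 → f/20 → f/22 → f/25 → f/29.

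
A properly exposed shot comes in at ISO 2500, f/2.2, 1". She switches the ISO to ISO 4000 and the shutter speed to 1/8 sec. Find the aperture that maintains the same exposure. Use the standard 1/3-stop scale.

ISO: 2500 → 3200 → 4000 — 2/3 stop higher (brighter).
Shutter speed: 1 → 0.8 → 0.6 → 0.5 → 0.4 → 0.3 → 1/4 → 1/5 → 1/6 → 1/8 — 3 stops faster (darker).
Net change so far: 2 1/3 stops darker. Offset with the aperture: f/2.2 → f/2 → f/1.8 → f/1.6 → f/1.4 → f/1.2 → f/1.1 → f/1.0.

f/1.0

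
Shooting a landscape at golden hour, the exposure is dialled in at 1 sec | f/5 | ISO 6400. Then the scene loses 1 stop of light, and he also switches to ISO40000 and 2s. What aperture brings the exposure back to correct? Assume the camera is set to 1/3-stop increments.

f/13

Scene light: 1 stop darker.
ISO: 6400 → 8000 → 10000 → 12800 → 16000 → 20000 → 25600 → 32000 → 40000 — 2 2/3 stops raised (brighter).
Shutter speed: 1 → 1.3 → 1.6 → 2 — 1 stop longer (brighter).
Net so far: 2 2/3 stops brighter. Aperture: f/5 → f/5.6 → f/6.3 → f/7.1 → f/8 → f/9 → f/10 → f/11 → f/13.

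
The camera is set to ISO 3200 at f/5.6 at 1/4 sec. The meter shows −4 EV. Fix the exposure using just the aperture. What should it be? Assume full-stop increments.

f/1.4

Underexposed by 4 stops → need 4 stops brighter.
Aperture: f/5.6 → f/4 → f/2.8 → f/2 → f/1.4.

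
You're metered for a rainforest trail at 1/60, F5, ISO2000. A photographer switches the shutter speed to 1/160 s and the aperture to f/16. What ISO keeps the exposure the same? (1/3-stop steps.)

Shutter speed: 1/60 → 1/80 → 1/100 → 1/125 → 1/160 — 1 1/3 stops shorter (darker).
Aperture: f/5 → f/5.6 → f/6.3 → f/7.1 → f/8 → f/9 → f/10 → f/11 → f/13 → f/14 → f/16 — 3 1/3 stops smaller aperture (darker).
Net change so far: 4 2/3 stops darker. Offset with the ISO: 2000 → 2500 → 3200 → 4000 → 5000 → 6400 → 8000 → 10000 → 12800 → 16000 → 20000 → 25600 → 32000 → 40000 → 51200.

ISO 51200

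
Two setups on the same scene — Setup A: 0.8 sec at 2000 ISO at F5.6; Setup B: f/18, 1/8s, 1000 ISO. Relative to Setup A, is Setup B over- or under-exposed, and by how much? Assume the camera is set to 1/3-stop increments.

7 stops darker

Aperture: f/5.6 → f/6.3 → f/7.1 → f/8 → f/9 → f/10 → f/11 → f/13 → f/14 → f/16 → f/18 — 3 1/3 stops smaller aperture (darker).
Shutter speed: 0.8 → 0.6 → 0.5 → 0.4 → 0.3 → 1/4 → 1/5 → 1/6 → 1/8 — 2 2/3 stops shorter (darker).
ISO: 2000 → 1600 → 1250 → 1000 — 1 stop dropped (darker).
Net: −3 1/3 −2 2/3 −1 = −7 stops.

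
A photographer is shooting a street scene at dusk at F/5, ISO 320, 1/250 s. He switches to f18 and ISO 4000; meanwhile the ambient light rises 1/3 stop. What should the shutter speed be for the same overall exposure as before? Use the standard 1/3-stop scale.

Scene light: 1/3 stop brighter.
Aperture: f/5 → f/5.6 → f/6.3 → f/7.1 → f/8 → f/9 → f/10 → f/11 → f/13 → f/14 → f/16 → f/18 — 3 2/3 stops stopped down (darker).
ISO: 320 → 400 → 500 → 640 → 800 → 1000 → 1250 → 1600 → 2000 → 2500 → 3200 → 4000 — 3 2/3 stops raised (brighter).
Net so far: 1/3 stop brighter. Shutter speed: 1/250 → 1/320.

1/320s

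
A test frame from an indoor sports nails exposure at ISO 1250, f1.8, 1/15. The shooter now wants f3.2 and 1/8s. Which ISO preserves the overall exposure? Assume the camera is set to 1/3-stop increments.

ISO 2000

Aperture: f/1.8 → f/2 → f/2.2 → f/2.5 → f/2.8 → f/3.2 — 1 2/3 stops narrower (darker).
Shutter speed: 1/15 → 1/13 → 1/10 → 1/8 — 1 stop longer (brighter).
Net change so far: 2/3 stop darker. Offset with the ISO: 1250 → 1600 → 2000.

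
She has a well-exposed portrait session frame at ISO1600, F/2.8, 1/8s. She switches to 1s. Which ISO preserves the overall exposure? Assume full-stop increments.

ISO 200

Shutter speed: 1/8 → 1/4 → 1/2 → 1 — 3 stops slower (brighter).
Need 3 stops darker from the ISO: 1600 → 800 → 400 → 200.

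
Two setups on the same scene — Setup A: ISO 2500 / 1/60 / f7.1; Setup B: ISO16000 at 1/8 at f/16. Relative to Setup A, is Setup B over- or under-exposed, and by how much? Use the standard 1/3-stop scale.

Aperture: f/7.1 → f/8 → f/9 → f/10 → f/11 → f/13 → f/14 → f/16 — 2 1/3 stops narrower (darker).
Shutter speed: 1/60 → 1/50 → 1/40 → 1/30 → 1/25 → 1/20 → 1/15 → 1/13 → 1/10 → 1/8 — 3 stops slower (brighter).
ISO: 2500 → 3200 → 4000 → 5000 → 6400 → 8000 → 10000 → 12800 → 16000 — 2 2/3 stops higher (brighter).
Net: −2 1/3 +3 +2 2/3 = +3 1/3 stops.

3 1/3 stops brighter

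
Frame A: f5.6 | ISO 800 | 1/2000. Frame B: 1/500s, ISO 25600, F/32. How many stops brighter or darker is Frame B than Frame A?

Aperture: f/5.6 → f/8 → f/11 → f/16 → f/22 → f/32 — 5 stops stopped down (darker).
Shutter speed: 1/2000 → 1/1000 → 1/500 — 2 stops slower (brighter).
ISO: 800 → 1600 → 3200 → 6400 → 12800 → 25600 — 5 stops raised (brighter).
Net: −5 +2 +5 = +2 stops.

2 stops brighter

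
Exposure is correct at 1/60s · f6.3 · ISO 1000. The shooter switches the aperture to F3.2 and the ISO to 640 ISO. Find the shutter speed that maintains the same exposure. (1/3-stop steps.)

Aperture: f/6.3 → f/5.6 → f/5 → f/4.5 → f/4 → f/3.5 → f/3.2 — 2 stops wider (brighter).
ISO: 1000 → 800 → 640 — 2/3 stop dropped (darker).
Net change so far: 1 1/3 stops brighter. Offset with the shutter speed: 1/60 → 1/80 → 1/100 → 1/125 → 1/160.

1/160s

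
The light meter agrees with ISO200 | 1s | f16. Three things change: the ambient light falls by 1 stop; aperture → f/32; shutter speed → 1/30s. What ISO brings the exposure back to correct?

ISO 51200

Scene light: 1 stop darker.
Aperture: f/16 → f/22 → f/32 — 2 stops stopped down (darker).
Shutter speed: 1 → 1/2 → 1/4 → 1/8 → 1/15 → 1/30 — 5 stops shorter (darker).
Net so far: 8 stops darker. ISO: 200 → 400 → 800 → 1600 → 3200 → 6400 → 12800 → 25600 → 51200.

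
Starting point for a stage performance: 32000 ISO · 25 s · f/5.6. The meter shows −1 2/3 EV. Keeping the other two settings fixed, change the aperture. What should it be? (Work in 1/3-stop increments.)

f/3.2

Underexposed by 1 2/3 stops → need 1 2/3 stops brighter.
Aperture: f/5.6 → f/5 → f/4.5 → f/4 → f/3.5 → f/3.2.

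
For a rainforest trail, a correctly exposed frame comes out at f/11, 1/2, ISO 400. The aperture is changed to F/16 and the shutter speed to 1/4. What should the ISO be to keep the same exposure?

Aperture: f/11 → f/16 — 1 stop stopped down (darker).
Shutter speed: 1/2 → 1/4 — 1 stop faster (darker).
Net change so far: 2 stops darker. Offset with the ISO: 400 → 800 → 1600.

ISO 1600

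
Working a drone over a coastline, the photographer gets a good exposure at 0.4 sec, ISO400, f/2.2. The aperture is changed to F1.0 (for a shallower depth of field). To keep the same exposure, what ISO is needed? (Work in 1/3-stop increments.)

Aperture: f/2.2 → f/2 → f/1.8 → f/1.6 → f/1.4 → f/1.2 → f/1.1 → f/1.0 — 2 1/3 stops wider (brighter).
Need 2 1/3 stops darker from the ISO: 400 → 320 → 250 → 200 → 160 → 125 → 100 → 80.

ISO 80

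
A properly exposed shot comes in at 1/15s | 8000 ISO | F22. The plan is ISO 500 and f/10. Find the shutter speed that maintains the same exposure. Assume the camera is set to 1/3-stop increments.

1/5s

ISO: 8000 → 6400 → 5000 → 4000 → 3200 → 2500 → 2000 → 1600 → 1250 → 1000 → 800 → 640 → 500 — 4 stops lower (darker).
Aperture: f/22 → f/20 → f/18 → f/16 → f/14 → f/13 → f/11 → f/10 — 2 1/3 stops opened up (brighter).
Net change so far: 1 2/3 stops darker. Offset with the shutter speed: 1/15 → 1/13 → 1/10 → 1/8 → 1/6 → 1/5.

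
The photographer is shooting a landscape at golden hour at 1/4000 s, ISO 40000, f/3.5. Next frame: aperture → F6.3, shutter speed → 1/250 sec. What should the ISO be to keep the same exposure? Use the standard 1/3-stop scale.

ISO 8000

Aperture: f/3.5 → f/4 → f/4.5 → f/5 → f/5.6 → f/6.3 — 1 2/3 stops smaller aperture (darker).
Shutter speed: 1/4000 → 1/3200 → 1/2500 → 1/2000 → 1/1600 → 1/1250 → 1/1000 → 1/800 → 1/640 → 1/500 → 1/400 → 1/320 → 1/250 — 4 stops longer (brighter).
Net change so far: 2 1/3 stops brighter. Offset with the ISO: 40000 → 32000 → 25600 → 20000 → 16000 → 12800 → 10000 → 8000.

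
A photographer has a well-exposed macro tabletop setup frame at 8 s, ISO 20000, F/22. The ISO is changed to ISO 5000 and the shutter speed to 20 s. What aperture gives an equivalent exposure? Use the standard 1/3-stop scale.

f/18

ISO: 20000 → 16000 → 12800 → 10000 → 8000 → 6400 → 5000 — 2 stops dropped (darker).
Shutter speed: 8 → 10 → 13 → 15 → 20 — 1 1/3 stops longer (brighter).
Net change so far: 2/3 stop darker. Offset with the aperture: f/22 → f/20 → f/18.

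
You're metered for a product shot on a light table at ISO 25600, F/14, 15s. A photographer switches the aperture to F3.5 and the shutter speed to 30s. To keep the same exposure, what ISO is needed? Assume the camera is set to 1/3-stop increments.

ISO 800

Aperture: f/14 → f/13 → f/11 → f/10 → f/9 → f/8 → f/7.1 → f/6.3 → f/5.6 → f/5 → f/4.5 → f/4 → f/3.5 — 4 stops wider (brighter).
Shutter speed: 15 → 20 → 25 → 30 — 1 stop slower (brighter).
Net change so far: 5 stops brighter. Offset with the ISO: 25600 → 20000 → 16000 → 12800 → 10000 → 8000 → 6400 → 5000 → 4000 → 3200 → 2500 → 2000 → 1600 → 1250 → 1000 → 800.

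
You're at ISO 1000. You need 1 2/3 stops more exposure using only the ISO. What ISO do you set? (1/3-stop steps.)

ISO 3200

ISO: 1000 → 1250 → 1600 → 2000 → 2500 → 3200 — 1 2/3 stops higher (brighter).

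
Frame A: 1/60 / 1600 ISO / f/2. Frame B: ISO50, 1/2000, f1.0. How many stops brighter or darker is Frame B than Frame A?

Aperture: f/2 → f/1.4 → f/1.0 — 2 stops larger aperture (brighter).
Shutter speed: 1/60 → 1/125 → 1/250 → 1/500 → 1/1000 → 1/2000 — 5 stops shorter (darker).
ISO: 1600 → 800 → 400 → 200 → 100 → 50 — 5 stops dropped (darker).
Net: +2 −5 −5 = −8 stops.

8 stops darker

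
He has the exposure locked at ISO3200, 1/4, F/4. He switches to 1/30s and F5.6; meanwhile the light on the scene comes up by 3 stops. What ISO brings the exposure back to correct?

ISO 6400

Scene light: 3 stops brighter.
Shutter speed: 1/4 → 1/8 → 1/15 → 1/30 — 3 stops shorter (darker).
Aperture: f/4 → f/5.6 — 1 stop stopped down (darker).
Net so far: 1 stop darker. ISO: 3200 → 6400.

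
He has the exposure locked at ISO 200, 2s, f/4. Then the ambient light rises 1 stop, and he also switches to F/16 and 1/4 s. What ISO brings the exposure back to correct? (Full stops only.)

ISO 12800

Scene light: 1 stop brighter.
Aperture: f/4 → f/5.6 → f/8 → f/11 → f/16 — 4 stops narrower (darker).
Shutter speed: 2 → 1 → 1/2 → 1/4 — 3 stops faster (darker).
Net so far: 6 stops darker. ISO: 200 → 400 → 800 → 1600 → 3200 → 6400 → 12800.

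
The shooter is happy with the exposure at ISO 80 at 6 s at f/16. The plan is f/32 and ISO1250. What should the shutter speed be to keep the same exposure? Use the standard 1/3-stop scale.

Aperture: f/16 → f/18 → f/20 → f/22 → f/25 → f/29 → f/32 — 2 stops narrower (darker).
ISO: 80 → 100 → 125 → 160 → 200 → 250 → 320 → 400 → 500 → 640 → 800 → 1000 → 1250 — 4 stops raised (brighter).
Net change so far: 2 stops brighter. Offset with the shutter speed: 6 → 5 → 4 → 3.2 → 2.5 → 2 → 1.6.

1.6 s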